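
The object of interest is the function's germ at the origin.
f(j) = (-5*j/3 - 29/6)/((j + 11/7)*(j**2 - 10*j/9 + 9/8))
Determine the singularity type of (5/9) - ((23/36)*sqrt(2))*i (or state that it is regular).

The denominator factor j**2 - 10*j/9 + 9/8 vanishes at (5/9) - ((23/36)*sqrt(2))*i and appears to the power 1; the numerator there equals (-311/54) + ((115/108)*sqrt(2))*i, nonzero, and no other factor vanishes.
Hence a pole whose order is the multiplicity, 1.

The point is a pole of order 1.


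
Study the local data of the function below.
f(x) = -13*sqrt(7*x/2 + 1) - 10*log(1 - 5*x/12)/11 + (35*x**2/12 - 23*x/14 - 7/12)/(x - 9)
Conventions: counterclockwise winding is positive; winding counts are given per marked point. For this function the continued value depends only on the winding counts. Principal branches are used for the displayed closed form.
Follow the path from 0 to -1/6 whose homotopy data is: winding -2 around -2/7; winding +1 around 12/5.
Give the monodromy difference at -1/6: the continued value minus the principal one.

Continued minus principal equals -(20/11)*pi*i.

The rational part is single-valued and drops out of the difference; each branch term changes only by its own monodromy.
(-10/11)*log(1 - x/(12/5)): each positive loop around 12/5 adds 2*pi*i to the log, so winding +1 contributes (-10/11)*(1)*2*pi*i = -(20/11)*pi*i.
(-13)*sqrt(1 - x/(-2/7)): winding -2 is even, the square root returns to the same sheet, contribution 0.
Summing the contributions at x = -1/6 gives -(20/11)*pi*i.


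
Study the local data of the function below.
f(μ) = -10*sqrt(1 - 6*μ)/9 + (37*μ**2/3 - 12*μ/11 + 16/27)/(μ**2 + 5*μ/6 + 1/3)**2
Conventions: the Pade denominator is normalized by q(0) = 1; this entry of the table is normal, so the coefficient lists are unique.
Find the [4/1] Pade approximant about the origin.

The Pade approximant has numerator coefficients [38/9, -106171456/3547929, 245701954/1182643, -2059175491/3547929, 7445901187/7095858]; denominator coefficients [1, 82161/107513].

Taylor coefficients needed (expand at 0): a_0 = 38/9, a_1 = -1094/33, a_2 = 2564/11, a_3 = -25031/33, a_4 = 107513/66, a_5 = -27387/22.
Write the denominator as Q(μ) = 1 + q1*μ. Requiring Q*f - P = O(μ^6) with deg P <= 4 kills the coefficients of μ^5..μ^5 in Q*f:
  μ^5: a_5 + q1*a_4 = 0, i.e. -27387/22 + (107513/66)*q1 = 0.
Solving this linear system: q1 = 82161/107513.
The numerator is Q*f truncated at degree 4: P0 = a_0 = 38/9; P1 = a_1 + q1*a_0 = -106171456/3547929; P2 = a_2 + q1*a_1 = 245701954/1182643; P3 = a_3 + q1*a_2 = -2059175491/3547929; P4 = a_4 + q1*a_3 = 7445901187/7095858.


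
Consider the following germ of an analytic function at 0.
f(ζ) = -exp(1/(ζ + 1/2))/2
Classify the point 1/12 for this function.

The point is a regular point.

There is no denominator, hence no pole anywhere.
The essential point of exp(1/(ζ - (-1/2))) is -1/2, not 1/12.
So the germ continues analytically to 1/12.


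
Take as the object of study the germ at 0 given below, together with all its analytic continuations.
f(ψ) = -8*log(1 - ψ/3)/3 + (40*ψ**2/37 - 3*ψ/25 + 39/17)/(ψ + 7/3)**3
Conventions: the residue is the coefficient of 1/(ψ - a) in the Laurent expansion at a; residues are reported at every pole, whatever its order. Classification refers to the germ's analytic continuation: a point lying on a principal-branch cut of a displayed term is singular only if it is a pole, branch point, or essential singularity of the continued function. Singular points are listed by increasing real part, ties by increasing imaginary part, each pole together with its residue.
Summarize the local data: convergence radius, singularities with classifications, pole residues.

Denominator factor (ψ + 7/3)^3: pole of order 3 at -7/3, modulus 7/3.
Branch term (-8/3)*log(1 - ψ/(3)): its argument vanishes at ψ = 3, a logarithmic branch point, modulus 3.
The radius of convergence is the smallest modulus among the singular points: 7/3.
The branch term is analytic at -7/3 and contributes nothing to the residue; only the rational part matters.
At the order-3 pole -7/3 set g(ψ) = (ψ - (-7/3))^3*(rational part) = 40*ψ**2/37 - 3*ψ/25 + 39/17.
Order-3 pole: residue = g''(a)/2; g''(-7/3) = 80/37, so the residue is 40/37.
List the singular points by increasing real part (a conjugate pair: the negative imaginary part first).

Radius of convergence at 0: 7/3.
At -7/3: a pole of order 3; residue 40/37.
At 3: a logarithmic branch point.


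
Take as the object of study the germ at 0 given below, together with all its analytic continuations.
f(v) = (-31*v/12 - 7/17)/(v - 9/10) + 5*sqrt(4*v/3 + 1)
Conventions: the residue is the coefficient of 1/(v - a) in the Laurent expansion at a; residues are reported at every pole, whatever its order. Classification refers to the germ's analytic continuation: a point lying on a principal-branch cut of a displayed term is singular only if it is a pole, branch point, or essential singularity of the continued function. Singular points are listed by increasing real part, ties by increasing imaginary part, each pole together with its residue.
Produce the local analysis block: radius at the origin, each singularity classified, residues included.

Radius of convergence at 0: 3/4.
At -3/4: an algebraic (square-root) branch point.
At 9/10: a pole of order 1; residue -1861/680.

Denominator factor (v - 9/10): pole of order 1 at 9/10, modulus 9/10.
Branch term (5)*sqrt(1 - v/(-3/4)): its argument vanishes at v = -3/4, a square-root branch point, modulus 3/4.
The radius of convergence is the smallest modulus among the singular points: 3/4.
The branch term is analytic at 9/10 and contributes nothing to the residue; only the rational part matters.
At the order-1 pole 9/10 set g(v) = (v - (9/10))*(rational part) = -31*v/12 - 7/17.
Simple pole: residue = g(a) at a = 9/10, which is -1861/680.
List the singular points by increasing real part (a conjugate pair: the negative imaginary part first).


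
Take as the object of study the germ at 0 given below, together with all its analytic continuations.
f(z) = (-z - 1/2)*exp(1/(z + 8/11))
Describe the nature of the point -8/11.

The point is an essential singularity.

The exponent 1/(z - (-8/11)) has a pole at -8/11, so exp(1/(z - (-8/11))) takes every nonzero value near it: an essential singularity (not a pole of any order).


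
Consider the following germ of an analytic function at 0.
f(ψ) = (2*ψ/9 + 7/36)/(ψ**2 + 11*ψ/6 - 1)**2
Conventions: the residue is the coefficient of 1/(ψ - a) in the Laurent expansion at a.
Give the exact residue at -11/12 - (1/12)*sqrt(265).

The factor ψ**2 + 11*ψ/6 - 1 splits as (ψ - a)(ψ - a') with a = -11/12 - (1/12)*sqrt(265), a' = -11/12 + (1/12)*sqrt(265). At the order-2 pole a set g(ψ) = (ψ - a)^2*f(ψ) = [2*ψ/9 + 7/36] / (ψ - a')^2.
Order-2 pole: residue = g'(a); g'(-11/12 - (1/12)*sqrt(265)) = -(4/70225)*sqrt(265), so the residue is -(4/70225)*sqrt(265).

The residue is -(4/70225)*sqrt(265).


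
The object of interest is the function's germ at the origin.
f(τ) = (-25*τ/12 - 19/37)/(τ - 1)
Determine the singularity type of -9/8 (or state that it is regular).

Denominator factors: τ - 1 = -17/8 at τ = -9/8 — none vanishes.
So the germ continues analytically to -9/8.

The point is a regular point.


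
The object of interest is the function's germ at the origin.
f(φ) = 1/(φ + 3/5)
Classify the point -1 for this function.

Denominator factors: φ + 3/5 = -2/5 at φ = -1 — none vanishes.
So the germ continues analytically to -1.

The point is a regular point.


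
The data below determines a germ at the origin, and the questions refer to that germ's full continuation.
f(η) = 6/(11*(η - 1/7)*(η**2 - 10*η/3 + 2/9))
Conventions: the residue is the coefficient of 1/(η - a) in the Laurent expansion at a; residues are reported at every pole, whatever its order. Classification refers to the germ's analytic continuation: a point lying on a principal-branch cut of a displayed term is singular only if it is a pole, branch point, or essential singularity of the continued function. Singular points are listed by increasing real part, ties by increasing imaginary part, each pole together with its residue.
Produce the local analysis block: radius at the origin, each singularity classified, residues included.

Radius of convergence at 0: 5/3 - (1/3)*sqrt(23).
At 5/3 - (1/3)*sqrt(23): a pole of order 1; residue 1323/1133 + (6048/26059)*sqrt(23).
At 1/7: a pole of order 1; residue -2646/1133.
At 5/3 + (1/3)*sqrt(23): a pole of order 1; residue 1323/1133 - (6048/26059)*sqrt(23).

Denominator factor (η - 1/7): pole of order 1 at 1/7, modulus 1/7.
Denominator factor (η**2 - 10*η/3 + 2/9): discriminant 92/9, real irrational roots 5/3 + (1/3)*sqrt(23) and 5/3 - (1/3)*sqrt(23); poles of order 1, moduli 5/3 + (1/3)*sqrt(23) and 5/3 - (1/3)*sqrt(23).
The radius of convergence is the smallest modulus among the singular points: 5/3 - (1/3)*sqrt(23).
The factor η**2 - 10*η/3 + 2/9 splits as (η - a)(η - a') with a = 5/3 - (1/3)*sqrt(23), a' = 5/3 + (1/3)*sqrt(23). At the order-1 pole a set g(η) = (η - a)*f(η) = [6/(11*(η - 1/7))] / (η - a').
Simple pole: residue = g(a) at a = 5/3 - (1/3)*sqrt(23), which is 1323/1133 + (6048/26059)*sqrt(23).
At the order-1 pole 1/7 set g(η) = (η - (1/7))*f(η) = 6/(11*(η**2 - 10*η/3 + 2/9)).
Simple pole: residue = g(a) at a = 1/7, which is -2646/1133.
The factor η**2 - 10*η/3 + 2/9 splits as (η - a)(η - a') with a = 5/3 + (1/3)*sqrt(23), a' = 5/3 - (1/3)*sqrt(23). At the order-1 pole a set g(η) = (η - a)*f(η) = [6/(11*(η - 1/7))] / (η - a').
Simple pole: residue = g(a) at a = 5/3 + (1/3)*sqrt(23), which is 1323/1133 - (6048/26059)*sqrt(23).
List the singular points by increasing real part (a conjugate pair: the negative imaginary part first).


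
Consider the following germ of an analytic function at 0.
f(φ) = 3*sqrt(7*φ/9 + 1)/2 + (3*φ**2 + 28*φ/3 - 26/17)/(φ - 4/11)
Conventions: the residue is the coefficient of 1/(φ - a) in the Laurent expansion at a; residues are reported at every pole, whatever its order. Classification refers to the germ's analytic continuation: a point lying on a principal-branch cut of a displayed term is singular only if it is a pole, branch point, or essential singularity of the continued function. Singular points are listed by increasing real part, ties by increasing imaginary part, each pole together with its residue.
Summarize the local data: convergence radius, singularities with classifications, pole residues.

Radius of convergence at 0: 4/11.
At -9/7: an algebraic (square-root) branch point.
At 4/11: a pole of order 1; residue 13954/6171.

Denominator factor (φ - 4/11): pole of order 1 at 4/11, modulus 4/11.
Branch term (3/2)*sqrt(1 - φ/(-9/7)): its argument vanishes at φ = -9/7, a square-root branch point, modulus 9/7.
The radius of convergence is the smallest modulus among the singular points: 4/11.
The branch term is analytic at 4/11 and contributes nothing to the residue; only the rational part matters.
At the order-1 pole 4/11 set g(φ) = (φ - (4/11))*(rational part) = 3*φ**2 + 28*φ/3 - 26/17.
Simple pole: residue = g(a) at a = 4/11, which is 13954/6171.
List the singular points by increasing real part (a conjugate pair: the negative imaginary part first).


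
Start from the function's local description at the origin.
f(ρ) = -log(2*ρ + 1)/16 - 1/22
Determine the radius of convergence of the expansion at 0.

Branch term (-1/16)*log(1 - ρ/(-1/2)): its argument vanishes at ρ = -1/2, a logarithmic branch point, modulus 1/2.
The radius of convergence is the smallest modulus among the singular points: 1/2.

The radius of convergence is 1/2.


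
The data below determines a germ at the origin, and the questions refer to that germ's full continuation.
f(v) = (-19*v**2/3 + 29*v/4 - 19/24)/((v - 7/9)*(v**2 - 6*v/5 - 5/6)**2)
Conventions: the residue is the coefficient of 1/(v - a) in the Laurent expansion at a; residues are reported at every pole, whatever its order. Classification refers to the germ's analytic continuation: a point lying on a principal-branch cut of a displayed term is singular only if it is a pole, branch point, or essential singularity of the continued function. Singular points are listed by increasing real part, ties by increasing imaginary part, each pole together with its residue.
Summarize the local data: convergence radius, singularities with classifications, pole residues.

Radius of convergence at 0: -3/5 + (1/30)*sqrt(1074).
At 3/5 - (1/30)*sqrt(1074): a pole of order 2; residue -1333125/3541924 - (1329629325/226973573768)*sqrt(1074).
At 7/9: a pole of order 1; residue 1333125/1770962.
At 3/5 + (1/30)*sqrt(1074): a pole of order 2; residue -1333125/3541924 + (1329629325/226973573768)*sqrt(1074).


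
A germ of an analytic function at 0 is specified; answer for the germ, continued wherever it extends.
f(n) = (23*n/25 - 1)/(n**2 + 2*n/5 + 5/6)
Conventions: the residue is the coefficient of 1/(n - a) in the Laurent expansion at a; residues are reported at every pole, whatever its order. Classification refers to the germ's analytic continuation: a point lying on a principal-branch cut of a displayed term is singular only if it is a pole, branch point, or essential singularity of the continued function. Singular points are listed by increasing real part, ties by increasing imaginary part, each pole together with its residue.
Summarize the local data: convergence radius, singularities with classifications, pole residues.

Radius of convergence at 0: (1/6)*sqrt(30).
At (-1/5) - ((1/30)*sqrt(714))*i: a pole of order 1; residue (23/50) - ((74/2975)*sqrt(714))*i.
At (-1/5) + ((1/30)*sqrt(714))*i: a pole of order 1; residue (23/50) + ((74/2975)*sqrt(714))*i.

Denominator factor (n**2 + 2*n/5 + 5/6): discriminant -238/75, complex-conjugate roots (-1/5) + ((1/30)*sqrt(714))*i and (-1/5) - ((1/30)*sqrt(714))*i; poles of order 1, moduli (1/6)*sqrt(30) and (1/6)*sqrt(30).
The radius of convergence is the smallest modulus among the singular points: (1/6)*sqrt(30).
The factor n**2 + 2*n/5 + 5/6 splits as (n - a)(n - a') with a = (-1/5) - ((1/30)*sqrt(714))*i, a' = (-1/5) + ((1/30)*sqrt(714))*i. At the order-1 pole a set g(n) = (n - a)*f(n) = [23*n/25 - 1] / (n - a').
Simple pole: residue = g(a) at a = (-1/5) - ((1/30)*sqrt(714))*i, which is (23/50) - ((74/2975)*sqrt(714))*i.
The factor n**2 + 2*n/5 + 5/6 splits as (n - a)(n - a') with a = (-1/5) + ((1/30)*sqrt(714))*i, a' = (-1/5) - ((1/30)*sqrt(714))*i. At the order-1 pole a set g(n) = (n - a)*f(n) = [23*n/25 - 1] / (n - a').
Simple pole: residue = g(a) at a = (-1/5) + ((1/30)*sqrt(714))*i, which is (23/50) + ((74/2975)*sqrt(714))*i.
List the singular points by increasing real part (a conjugate pair: the negative imaginary part first).


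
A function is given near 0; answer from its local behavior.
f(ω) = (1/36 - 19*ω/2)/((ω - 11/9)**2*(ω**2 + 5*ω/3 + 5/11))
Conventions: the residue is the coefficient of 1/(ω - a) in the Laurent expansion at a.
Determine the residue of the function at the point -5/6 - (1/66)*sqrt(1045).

The factor ω**2 + 5*ω/3 + 5/11 splits as (ω - a)(ω - a') with a = -5/6 - (1/66)*sqrt(1045), a' = -5/6 + (1/66)*sqrt(1045). At the order-1 pole a set g(ω) = (ω - a)*f(ω) = [(1/36 - 19*ω/2)/(ω - 11/9)**2] / (ω - a').
Simple pole: residue = g(a) at a = -5/6 - (1/66)*sqrt(1045), which is -30989871/100876808 - (497367189/9583296760)*sqrt(1045).

The residue is -30989871/100876808 - (497367189/9583296760)*sqrt(1045).


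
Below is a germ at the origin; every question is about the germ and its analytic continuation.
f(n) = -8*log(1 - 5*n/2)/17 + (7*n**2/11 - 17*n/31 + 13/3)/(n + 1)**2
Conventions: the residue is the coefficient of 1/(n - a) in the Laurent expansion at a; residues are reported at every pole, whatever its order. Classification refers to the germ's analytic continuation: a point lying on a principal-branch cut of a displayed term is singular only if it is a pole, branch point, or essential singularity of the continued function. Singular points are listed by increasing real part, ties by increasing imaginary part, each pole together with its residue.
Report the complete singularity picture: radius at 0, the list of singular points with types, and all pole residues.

Radius of convergence at 0: 2/5.
At -1: a pole of order 2; residue -621/341.
At 2/5: a logarithmic branch point.

Denominator factor (n + 1)^2: pole of order 2 at -1, modulus 1.
Branch term (-8/17)*log(1 - n/(2/5)): its argument vanishes at n = 2/5, a logarithmic branch point, modulus 2/5.
The radius of convergence is the smallest modulus among the singular points: 2/5.
The branch term is analytic at -1 and contributes nothing to the residue; only the rational part matters.
At the order-2 pole -1 set g(n) = (n - (-1))^2*(rational part) = 7*n**2/11 - 17*n/31 + 13/3.
Order-2 pole: residue = g'(a); g'(-1) = -621/341, so the residue is -621/341.
List the singular points by increasing real part (a conjugate pair: the negative imaginary part first).


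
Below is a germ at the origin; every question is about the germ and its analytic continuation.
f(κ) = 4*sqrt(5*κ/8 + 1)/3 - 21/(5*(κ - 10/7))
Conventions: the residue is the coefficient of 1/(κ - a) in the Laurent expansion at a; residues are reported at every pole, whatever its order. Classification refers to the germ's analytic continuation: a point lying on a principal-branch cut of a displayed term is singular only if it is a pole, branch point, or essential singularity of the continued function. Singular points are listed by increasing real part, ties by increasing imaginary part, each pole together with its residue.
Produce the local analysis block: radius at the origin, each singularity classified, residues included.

Denominator factor (κ - 10/7): pole of order 1 at 10/7, modulus 10/7.
Branch term (4/3)*sqrt(1 - κ/(-8/5)): its argument vanishes at κ = -8/5, a square-root branch point, modulus 8/5.
The radius of convergence is the smallest modulus among the singular points: 10/7.
The branch term is analytic at 10/7 and contributes nothing to the residue; only the rational part matters.
At the order-1 pole 10/7 set g(κ) = (κ - (10/7))*(rational part) = -21/5.
Simple pole: residue = g(a) at a = 10/7, which is -21/5.
List the singular points by increasing real part (a conjugate pair: the negative imaginary part first).

Radius of convergence at 0: 10/7.
At -8/5: an algebraic (square-root) branch point.
At 10/7: a pole of order 1; residue -21/5.


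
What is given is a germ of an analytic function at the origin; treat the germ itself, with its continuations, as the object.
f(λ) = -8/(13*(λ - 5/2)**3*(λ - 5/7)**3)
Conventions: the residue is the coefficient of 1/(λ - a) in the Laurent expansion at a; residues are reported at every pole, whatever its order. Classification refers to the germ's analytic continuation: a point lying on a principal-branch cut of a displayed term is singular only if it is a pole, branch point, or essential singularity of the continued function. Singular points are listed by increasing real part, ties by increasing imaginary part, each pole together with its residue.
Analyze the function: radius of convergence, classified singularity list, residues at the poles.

Denominator factor (λ - 5/7)^3: pole of order 3 at 5/7, modulus 5/7.
Denominator factor (λ - 5/2)^3: pole of order 3 at 5/2, modulus 5/2.
The radius of convergence is the smallest modulus among the singular points: 5/7.
At the order-3 pole 5/7 set g(λ) = (λ - (5/7))^3*f(λ) = -8/(13*(λ - 5/2)**3).
Order-3 pole: residue = g''(a)/2; g''(5/7) = 51631104/126953125, so the residue is 25815552/126953125.
At the order-3 pole 5/2 set g(λ) = (λ - (5/2))^3*f(λ) = -8/(13*(λ - 5/7)**3).
Order-3 pole: residue = g''(a)/2; g''(5/2) = -51631104/126953125, so the residue is -25815552/126953125.
List the singular points by increasing real part (a conjugate pair: the negative imaginary part first).

Radius of convergence at 0: 5/7.
At 5/7: a pole of order 3; residue 25815552/126953125.
At 5/2: a pole of order 3; residue -25815552/126953125.


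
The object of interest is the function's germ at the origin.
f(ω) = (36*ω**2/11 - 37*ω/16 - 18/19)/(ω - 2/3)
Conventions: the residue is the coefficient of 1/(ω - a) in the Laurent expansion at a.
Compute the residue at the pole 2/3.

The residue is -5189/5016.

At the order-1 pole 2/3 set g(ω) = (ω - (2/3))*f(ω) = 36*ω**2/11 - 37*ω/16 - 18/19.
Simple pole: residue = g(a) at a = 2/3, which is -5189/5016.


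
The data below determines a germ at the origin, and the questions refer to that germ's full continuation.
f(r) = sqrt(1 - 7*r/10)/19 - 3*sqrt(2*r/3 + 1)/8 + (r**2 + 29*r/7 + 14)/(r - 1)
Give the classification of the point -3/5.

Denominator factors: r - 1 = -8/5 at r = -3/5 — none vanishes.
Branch term sqrt(1 - r/(10/7)): argument at -3/5 is 71/50, nonzero, so -3/5 is not its branch point (a point on a principal cut is still regular for the continued germ).
Branch term sqrt(1 - r/(-3/2)): argument at -3/5 is 3/5, nonzero, so -3/5 is not its branch point (a point on a principal cut is still regular for the continued germ).
So the germ continues analytically to -3/5.

The point is a regular point.


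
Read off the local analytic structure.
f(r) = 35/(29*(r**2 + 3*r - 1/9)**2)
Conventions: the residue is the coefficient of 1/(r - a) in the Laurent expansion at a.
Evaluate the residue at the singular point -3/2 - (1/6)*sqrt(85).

The residue is (378/41905)*sqrt(85).

The factor r**2 + 3*r - 1/9 splits as (r - a)(r - a') with a = -3/2 - (1/6)*sqrt(85), a' = -3/2 + (1/6)*sqrt(85). At the order-2 pole a set g(r) = (r - a)^2*f(r) = [35/29] / (r - a')^2.
Order-2 pole: residue = g'(a); g'(-3/2 - (1/6)*sqrt(85)) = (378/41905)*sqrt(85), so the residue is (378/41905)*sqrt(85).


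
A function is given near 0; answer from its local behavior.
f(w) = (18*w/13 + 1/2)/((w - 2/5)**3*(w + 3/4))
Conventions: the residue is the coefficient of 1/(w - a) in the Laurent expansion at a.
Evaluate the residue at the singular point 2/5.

The residue is -56000/158171.

At the order-3 pole 2/5 set g(w) = (w - (2/5))^3*f(w) = (18*w/13 + 1/2)/(w + 3/4).
Order-3 pole: residue = g''(a)/2; g''(2/5) = -112000/158171, so the residue is -56000/158171.


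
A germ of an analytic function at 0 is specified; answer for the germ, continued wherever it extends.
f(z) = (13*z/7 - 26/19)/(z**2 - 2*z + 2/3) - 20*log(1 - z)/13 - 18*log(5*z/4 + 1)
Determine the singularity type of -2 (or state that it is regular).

The point is a regular point.

Denominator factors: z**2 - 2*z + 2/3 = 26/3 at z = -2 — none vanishes.
Branch term log(1 - z/(1)): argument at -2 is 3, nonzero, so -2 is not its branch point (a point on a principal cut is still regular for the continued germ).
Branch term log(1 - z/(-4/5)): argument at -2 is -3/2, nonzero, so -2 is not its branch point (a point on a principal cut is still regular for the continued germ).
So the germ continues analytically to -2.


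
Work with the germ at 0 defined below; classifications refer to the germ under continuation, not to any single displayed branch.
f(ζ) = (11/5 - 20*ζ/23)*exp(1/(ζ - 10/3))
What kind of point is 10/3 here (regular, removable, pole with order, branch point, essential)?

The exponent 1/(ζ - (10/3)) has a pole at 10/3, so exp(1/(ζ - (10/3))) takes every nonzero value near it: an essential singularity (not a pole of any order).

The point is an essential singularity.


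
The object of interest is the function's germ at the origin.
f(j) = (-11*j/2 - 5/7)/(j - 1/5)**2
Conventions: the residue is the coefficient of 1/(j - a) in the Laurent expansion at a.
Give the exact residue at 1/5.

At the order-2 pole 1/5 set g(j) = (j - (1/5))^2*f(j) = -11*j/2 - 5/7.
Order-2 pole: residue = g'(a); g'(1/5) = -11/2, so the residue is -11/2.

The residue is -11/2.


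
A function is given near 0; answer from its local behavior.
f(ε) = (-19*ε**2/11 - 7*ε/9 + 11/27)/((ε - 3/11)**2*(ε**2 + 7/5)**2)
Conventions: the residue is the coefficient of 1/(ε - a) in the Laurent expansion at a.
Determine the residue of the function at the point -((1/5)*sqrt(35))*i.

The residue is (108316175/266149608) - ((1825181765/78247984752)*sqrt(35))*i.

The factor ε**2 + 7/5 splits as (ε - a)(ε - a') with a = -((1/5)*sqrt(35))*i, a' = ((1/5)*sqrt(35))*i. At the order-2 pole a set g(ε) = (ε - a)^2*f(ε) = [(-19*ε**2/11 - 7*ε/9 + 11/27)/(ε - 3/11)**2] / (ε - a')^2.
Order-2 pole: residue = g'(a); g'(-((1/5)*sqrt(35))*i) = (108316175/266149608) - ((1825181765/78247984752)*sqrt(35))*i, so the residue is (108316175/266149608) - ((1825181765/78247984752)*sqrt(35))*i.


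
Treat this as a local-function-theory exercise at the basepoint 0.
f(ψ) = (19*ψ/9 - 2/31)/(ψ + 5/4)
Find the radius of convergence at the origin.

Denominator factor (ψ + 5/4): pole of order 1 at -5/4, modulus 5/4.
The radius of convergence is the smallest modulus among the singular points: 5/4.

The radius of convergence is 5/4.


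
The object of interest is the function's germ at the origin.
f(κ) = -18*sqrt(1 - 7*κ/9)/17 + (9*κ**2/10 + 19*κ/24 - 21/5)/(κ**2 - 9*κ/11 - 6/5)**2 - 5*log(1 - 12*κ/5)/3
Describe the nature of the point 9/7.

The term (-18/17)*sqrt(1 - κ/(9/7)) has argument 1 - 9/7/(9/7) = 0 at 9/7: a square-root (algebraic, two-sheeted) branch point; the remaining terms are analytic or single-valued there.

The point is an algebraic (square-root) branch point.


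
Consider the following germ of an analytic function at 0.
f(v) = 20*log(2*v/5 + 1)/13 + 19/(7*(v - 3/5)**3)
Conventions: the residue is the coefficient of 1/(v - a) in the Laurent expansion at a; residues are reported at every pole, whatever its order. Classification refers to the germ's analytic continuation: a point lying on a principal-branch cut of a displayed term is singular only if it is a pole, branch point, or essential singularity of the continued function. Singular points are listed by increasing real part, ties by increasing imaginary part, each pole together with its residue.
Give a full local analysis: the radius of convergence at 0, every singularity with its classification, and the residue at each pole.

Denominator factor (v - 3/5)^3: pole of order 3 at 3/5, modulus 3/5.
Branch term (20/13)*log(1 - v/(-5/2)): its argument vanishes at v = -5/2, a logarithmic branch point, modulus 5/2.
The radius of convergence is the smallest modulus among the singular points: 3/5.
The branch term is analytic at 3/5 and contributes nothing to the residue; only the rational part matters.
At the order-3 pole 3/5 set g(v) = (v - (3/5))^3*(rational part) = 19/7.
Order-3 pole: residue = g''(a)/2; g''(3/5) = 0, so the residue is 0.
List the singular points by increasing real part (a conjugate pair: the negative imaginary part first).

Radius of convergence at 0: 3/5.
At -5/2: a logarithmic branch point.
At 3/5: a pole of order 3; residue 0.


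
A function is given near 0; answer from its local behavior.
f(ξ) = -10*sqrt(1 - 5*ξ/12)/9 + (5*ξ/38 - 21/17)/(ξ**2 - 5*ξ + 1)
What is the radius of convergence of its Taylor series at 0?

Denominator factor (ξ**2 - 5*ξ + 1): discriminant 21, real irrational roots 5/2 + (1/2)*sqrt(21) and 5/2 - (1/2)*sqrt(21); poles of order 1, moduli 5/2 + (1/2)*sqrt(21) and 5/2 - (1/2)*sqrt(21).
Branch term (-10/9)*sqrt(1 - ξ/(12/5)): its argument vanishes at ξ = 12/5, a square-root branch point, modulus 12/5.
The radius of convergence is the smallest modulus among the singular points: 5/2 - (1/2)*sqrt(21).

The radius of convergence is 5/2 - (1/2)*sqrt(21).


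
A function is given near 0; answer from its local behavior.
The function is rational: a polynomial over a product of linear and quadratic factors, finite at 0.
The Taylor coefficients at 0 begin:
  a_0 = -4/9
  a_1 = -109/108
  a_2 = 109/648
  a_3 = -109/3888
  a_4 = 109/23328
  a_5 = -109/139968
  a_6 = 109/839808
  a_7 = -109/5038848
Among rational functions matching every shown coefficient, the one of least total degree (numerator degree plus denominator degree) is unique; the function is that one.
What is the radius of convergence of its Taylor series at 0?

No rational of total degree below 2 reproduces all 8 coefficients; solving the [1/1] Pade equations on them gives f(χ) = (-13*χ/2 - 8/3)/(χ + 6), whose expansion matches every shown term.
Denominator factor (χ + 6): pole of order 1 at -6, modulus 6.
The radius of convergence is the smallest modulus among the singular points: 6.

The radius of convergence is 6.


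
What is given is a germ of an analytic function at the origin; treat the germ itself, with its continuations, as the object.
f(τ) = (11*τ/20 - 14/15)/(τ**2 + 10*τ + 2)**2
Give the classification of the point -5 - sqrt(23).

The point is a pole of order 2.

The denominator factor τ**2 + 10*τ + 2 vanishes at -5 - sqrt(23) and appears to the power 2; the numerator there equals -221/60 - (11/20)*sqrt(23), nonzero, and no other factor vanishes.
Hence a pole whose order is the multiplicity, 2.


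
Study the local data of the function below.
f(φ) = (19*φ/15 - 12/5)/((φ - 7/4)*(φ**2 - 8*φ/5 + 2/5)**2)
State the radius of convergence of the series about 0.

Denominator factor (φ - 7/4): pole of order 1 at 7/4, modulus 7/4.
Denominator factor (φ**2 - 8*φ/5 + 2/5)^2: discriminant 24/25, real irrational roots 4/5 + (1/5)*sqrt(6) and 4/5 - (1/5)*sqrt(6); poles of order 2, moduli 4/5 + (1/5)*sqrt(6) and 4/5 - (1/5)*sqrt(6).
The radius of convergence is the smallest modulus among the singular points: 4/5 - (1/5)*sqrt(6).

The radius of convergence is 4/5 - (1/5)*sqrt(6).


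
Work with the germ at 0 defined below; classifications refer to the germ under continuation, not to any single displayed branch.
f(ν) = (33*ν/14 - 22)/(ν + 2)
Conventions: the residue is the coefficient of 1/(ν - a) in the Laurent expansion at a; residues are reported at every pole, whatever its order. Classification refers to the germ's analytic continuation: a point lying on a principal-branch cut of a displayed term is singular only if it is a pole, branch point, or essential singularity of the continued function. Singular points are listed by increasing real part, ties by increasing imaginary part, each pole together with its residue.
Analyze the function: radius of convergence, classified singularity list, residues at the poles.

Radius of convergence at 0: 2.
At -2: a pole of order 1; residue -187/7.

Denominator factor (ν + 2): pole of order 1 at -2, modulus 2.
The radius of convergence is the smallest modulus among the singular points: 2.
At the order-1 pole -2 set g(ν) = (ν - (-2))*f(ν) = 33*ν/14 - 22.
Simple pole: residue = g(a) at a = -2, which is -187/7.


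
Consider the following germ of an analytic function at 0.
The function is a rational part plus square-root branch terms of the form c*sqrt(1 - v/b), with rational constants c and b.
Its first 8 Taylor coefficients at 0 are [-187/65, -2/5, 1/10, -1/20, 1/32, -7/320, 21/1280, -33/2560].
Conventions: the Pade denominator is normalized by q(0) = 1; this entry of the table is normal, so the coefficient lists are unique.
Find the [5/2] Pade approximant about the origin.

Taylor coefficients needed (read off): a_0 = -187/65, a_1 = -2/5, a_2 = 1/10, a_3 = -1/20, a_4 = 1/32, a_5 = -7/320, a_6 = 21/1280, a_7 = -33/2560.
Write the denominator as Q(v) = 1 + q1*v + q2*v^2. Requiring Q*f - P = O(v^8) with deg P <= 5 kills the coefficients of v^6..v^7 in Q*f:
  v^6: a_6 + q1*a_5 + q2*a_4 = 0, i.e. 21/1280 + (-7/320)*q1 + (1/32)*q2 = 0.
  v^7: a_7 + q1*a_6 + q2*a_5 = 0, i.e. -33/2560 + (21/1280)*q1 + (-7/320)*q2 = 0.
Solving this linear system: q1 = 9/7, q2 = 3/8.
The numerator is Q*f truncated at degree 5: P0 = a_0 = -187/65; P1 = a_1 + q1*a_0 = -373/91; P2 = a_2 + q1*a_1 + q2*a_0 = -1087/728; P3 = a_3 + q1*a_2 + q2*a_1 = -1/14; P4 = a_4 + q1*a_3 + q2*a_2 = 1/224; P5 = a_5 + q1*a_4 + q2*a_3 = -1/2240.

The Pade approximant has numerator coefficients [-187/65, -373/91, -1087/728, -1/14, 1/224, -1/2240]; denominator coefficients [1, 9/7, 3/8].


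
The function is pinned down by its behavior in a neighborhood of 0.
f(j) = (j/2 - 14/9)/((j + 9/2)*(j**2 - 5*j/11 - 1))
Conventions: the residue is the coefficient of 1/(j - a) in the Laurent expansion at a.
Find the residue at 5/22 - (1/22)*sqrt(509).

The residue is 1507/16866 + (63965/8584794)*sqrt(509).

The factor j**2 - 5*j/11 - 1 splits as (j - a)(j - a') with a = 5/22 - (1/22)*sqrt(509), a' = 5/22 + (1/22)*sqrt(509). At the order-1 pole a set g(j) = (j - a)*f(j) = [(j/2 - 14/9)/(j + 9/2)] / (j - a').
Simple pole: residue = g(a) at a = 5/22 - (1/22)*sqrt(509), which is 1507/16866 + (63965/8584794)*sqrt(509).


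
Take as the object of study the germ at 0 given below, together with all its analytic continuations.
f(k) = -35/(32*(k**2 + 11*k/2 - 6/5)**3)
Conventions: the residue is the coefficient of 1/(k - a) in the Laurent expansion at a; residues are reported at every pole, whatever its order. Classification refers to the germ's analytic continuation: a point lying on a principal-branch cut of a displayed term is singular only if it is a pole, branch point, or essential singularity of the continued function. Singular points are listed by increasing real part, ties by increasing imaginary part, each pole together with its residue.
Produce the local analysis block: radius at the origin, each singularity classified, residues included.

Radius of convergence at 0: -11/4 + (1/20)*sqrt(3505).
At -11/4 - (1/20)*sqrt(3505): a pole of order 3; residue (5250/344472101)*sqrt(3505).
At -11/4 + (1/20)*sqrt(3505): a pole of order 3; residue -(5250/344472101)*sqrt(3505).

Denominator factor (k**2 + 11*k/2 - 6/5)^3: discriminant 701/20, real irrational roots -11/4 + (1/20)*sqrt(3505) and -11/4 - (1/20)*sqrt(3505); poles of order 3, moduli -11/4 + (1/20)*sqrt(3505) and 11/4 + (1/20)*sqrt(3505).
The radius of convergence is the smallest modulus among the singular points: -11/4 + (1/20)*sqrt(3505).
The factor k**2 + 11*k/2 - 6/5 splits as (k - a)(k - a') with a = -11/4 - (1/20)*sqrt(3505), a' = -11/4 + (1/20)*sqrt(3505). At the order-3 pole a set g(k) = (k - a)^3*f(k) = [-35/32] / (k - a')^3.
Order-3 pole: residue = g''(a)/2; g''(-11/4 - (1/20)*sqrt(3505)) = (10500/344472101)*sqrt(3505), so the residue is (5250/344472101)*sqrt(3505).
The factor k**2 + 11*k/2 - 6/5 splits as (k - a)(k - a') with a = -11/4 + (1/20)*sqrt(3505), a' = -11/4 - (1/20)*sqrt(3505). At the order-3 pole a set g(k) = (k - a)^3*f(k) = [-35/32] / (k - a')^3.
Order-3 pole: residue = g''(a)/2; g''(-11/4 + (1/20)*sqrt(3505)) = -(10500/344472101)*sqrt(3505), so the residue is -(5250/344472101)*sqrt(3505).
List the singular points by increasing real part (a conjugate pair: the negative imaginary part first).


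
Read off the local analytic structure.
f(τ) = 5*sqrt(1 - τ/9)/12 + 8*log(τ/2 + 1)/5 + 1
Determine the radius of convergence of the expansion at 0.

Branch term (8/5)*log(1 - τ/(-2)): its argument vanishes at τ = -2, a logarithmic branch point, modulus 2.
Branch term (5/12)*sqrt(1 - τ/(9)): its argument vanishes at τ = 9, a square-root branch point, modulus 9.
The radius of convergence is the smallest modulus among the singular points: 2.

The radius of convergence is 2.


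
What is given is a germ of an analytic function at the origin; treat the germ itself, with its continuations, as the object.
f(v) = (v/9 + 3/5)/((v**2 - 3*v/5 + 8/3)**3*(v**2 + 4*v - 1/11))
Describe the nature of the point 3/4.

The point is a regular point.

Denominator factors: v**2 - 3*v/5 + 8/3 = 667/240 at v = 3/4; v**2 + 4*v - 1/11 = 611/176 at v = 3/4 — none vanishes.
So the germ continues analytically to 3/4.


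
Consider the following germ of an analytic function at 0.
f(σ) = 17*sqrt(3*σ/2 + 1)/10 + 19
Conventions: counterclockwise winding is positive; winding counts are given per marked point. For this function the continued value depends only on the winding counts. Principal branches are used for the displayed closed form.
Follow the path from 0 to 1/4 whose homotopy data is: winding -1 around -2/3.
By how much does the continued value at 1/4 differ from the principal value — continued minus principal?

Continued minus principal equals -(17/20)*sqrt(22).

The rational part is single-valued and drops out of the difference; each branch term changes only by its own monodromy.
(17/10)*sqrt(1 - σ/(-2/3)): winding -1 is odd, the square root flips sign, contributing -2*(17/10)*sqrt(1 - (1/4)/(-2/3)) = -2*(17/10)*sqrt(11/8) = -(17/20)*sqrt(22).
Summing the contributions at σ = 1/4 gives -(17/20)*sqrt(22).


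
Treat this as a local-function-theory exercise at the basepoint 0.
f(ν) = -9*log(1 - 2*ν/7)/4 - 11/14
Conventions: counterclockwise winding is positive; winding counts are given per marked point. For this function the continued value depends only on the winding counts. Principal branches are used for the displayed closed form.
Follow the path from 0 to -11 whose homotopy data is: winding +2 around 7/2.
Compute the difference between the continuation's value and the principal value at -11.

Continued minus principal equals -(9)*pi*i.

The rational part is single-valued and drops out of the difference; each branch term changes only by its own monodromy.
(-9/4)*log(1 - ν/(7/2)): each positive loop around 7/2 adds 2*pi*i to the log, so winding +2 contributes (-9/4)*(2)*2*pi*i = -(9)*pi*i.
Summing the contributions at ν = -11 gives -(9)*pi*i.


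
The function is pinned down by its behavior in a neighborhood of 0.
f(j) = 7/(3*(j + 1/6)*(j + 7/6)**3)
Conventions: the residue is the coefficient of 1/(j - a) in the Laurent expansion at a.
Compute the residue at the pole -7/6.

The residue is -7/3.

At the order-3 pole -7/6 set g(j) = (j - (-7/6))^3*f(j) = 7/(3*(j + 1/6)).
Order-3 pole: residue = g''(a)/2; g''(-7/6) = -14/3, so the residue is -7/3.


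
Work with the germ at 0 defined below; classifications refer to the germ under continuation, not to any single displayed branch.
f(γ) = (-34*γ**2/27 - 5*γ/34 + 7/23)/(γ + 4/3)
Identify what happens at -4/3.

The point is a pole of order 1.

The denominator factor γ + 4/3 vanishes at -4/3 and appears to the power 1; the numerator there equals -165157/95013, nonzero, and no other factor vanishes.
Hence a pole whose order is the multiplicity, 1.


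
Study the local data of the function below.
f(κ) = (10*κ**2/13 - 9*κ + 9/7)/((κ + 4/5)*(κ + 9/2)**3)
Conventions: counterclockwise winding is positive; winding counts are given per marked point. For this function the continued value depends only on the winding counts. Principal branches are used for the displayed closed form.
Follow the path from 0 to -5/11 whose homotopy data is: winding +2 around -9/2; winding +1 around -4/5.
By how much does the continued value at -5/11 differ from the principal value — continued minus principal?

The function is rational, hence single-valued: continuing it around any pole returns the same value, so the difference is 0.

Continued minus principal equals 0.


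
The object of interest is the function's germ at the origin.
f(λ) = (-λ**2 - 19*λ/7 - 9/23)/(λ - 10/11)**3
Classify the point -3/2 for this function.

The point is a regular point.

Denominator factors: λ - 10/11 = -53/22 at λ = -3/2 — none vanishes.
So the germ continues analytically to -3/2.


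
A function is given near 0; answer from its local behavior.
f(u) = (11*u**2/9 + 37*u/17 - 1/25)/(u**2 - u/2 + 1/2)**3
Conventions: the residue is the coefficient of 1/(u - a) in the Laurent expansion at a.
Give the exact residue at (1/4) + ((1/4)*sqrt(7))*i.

The residue is -((557224/1311975)*sqrt(7))*i.

The factor u**2 - u/2 + 1/2 splits as (u - a)(u - a') with a = (1/4) + ((1/4)*sqrt(7))*i, a' = (1/4) - ((1/4)*sqrt(7))*i. At the order-3 pole a set g(u) = (u - a)^3*f(u) = [11*u**2/9 + 37*u/17 - 1/25] / (u - a')^3.
Order-3 pole: residue = g''(a)/2; g''((1/4) + ((1/4)*sqrt(7))*i) = -((1114448/1311975)*sqrt(7))*i, so the residue is -((557224/1311975)*sqrt(7))*i.


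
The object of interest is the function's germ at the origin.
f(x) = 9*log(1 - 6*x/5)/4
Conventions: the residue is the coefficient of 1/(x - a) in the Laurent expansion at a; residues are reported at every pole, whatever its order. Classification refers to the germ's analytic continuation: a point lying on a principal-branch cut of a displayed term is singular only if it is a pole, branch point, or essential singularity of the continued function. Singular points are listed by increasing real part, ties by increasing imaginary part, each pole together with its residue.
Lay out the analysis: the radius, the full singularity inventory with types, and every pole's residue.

Radius of convergence at 0: 5/6.
At 5/6: a logarithmic branch point.

Branch term (9/4)*log(1 - x/(5/6)): its argument vanishes at x = 5/6, a logarithmic branch point, modulus 5/6.
The radius of convergence is the smallest modulus among the singular points: 5/6.
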